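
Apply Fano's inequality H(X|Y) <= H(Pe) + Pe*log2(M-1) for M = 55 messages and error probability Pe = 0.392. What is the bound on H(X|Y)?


H(Pe) = -Pe*log2(Pe) - (1-Pe)*log2(1-Pe) = -0.392*log2(0.392) - 0.608*log2(0.608) = 0.529621 + 0.436457 = 0.9661. Pe*log2(M-1) = 0.392*log2(54) = 2.255916. Bound = H(Pe) + Pe*log2(M-1) = 0.529621 + 0.436457 + 2.255916 = 3.222

3.222 bits


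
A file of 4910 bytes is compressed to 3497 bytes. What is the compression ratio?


Ratio = original / compressed = 4910 / 3497 = 1.4041

1.4041


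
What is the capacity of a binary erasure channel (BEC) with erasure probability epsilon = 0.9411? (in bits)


C = 1 - epsilon = 1 - 0.9411 = 0.0589

0.0589 bits


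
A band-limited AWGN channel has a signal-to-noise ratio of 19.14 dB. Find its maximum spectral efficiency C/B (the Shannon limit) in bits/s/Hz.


SNR_linear = 10^(19.14/10) = 82.0352; C/B = log2(1 + SNR_linear) = log2(1 + 82.0352) = 6.3757

6.3757 bits/s/Hz


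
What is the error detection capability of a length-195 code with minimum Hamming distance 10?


Detection capability = d_min - 1 = 10 - 1 = 9

9 errors


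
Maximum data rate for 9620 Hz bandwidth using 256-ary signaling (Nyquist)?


Rate = 2 * B * log2(M) = 2 * 9620 * 8.0 = 153920.0

153920.0 bps


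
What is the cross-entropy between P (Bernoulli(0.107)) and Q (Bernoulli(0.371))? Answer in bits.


H(P,Q) = -p*log2(q) - (1-p)*log2(1-q). -0.107*log2(0.371) = 0.153064; -0.893*log2(0.629) = 0.597299. H(P,Q) = 0.153064 + 0.597299 = 0.7504

0.7504 bits


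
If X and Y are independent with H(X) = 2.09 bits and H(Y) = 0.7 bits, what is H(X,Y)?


For independent variables, H(X,Y) = H(X) + H(Y) = 2.09 + 0.7 = 2.79

2.79 bits


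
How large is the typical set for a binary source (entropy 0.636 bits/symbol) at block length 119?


log2|A_typical| = nH = 119 * 0.636 = 75.684, so |A_typical| ~ 2^75.684 = 6.070e+22

6.070e+22


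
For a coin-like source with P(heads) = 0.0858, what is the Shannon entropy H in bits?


H = -p*log2(p) - (1-p)*log2(1-p). -0.0858*log2(0.0858) = 0.303979; -0.9142*log2(0.9142) = 0.118314. H = 0.303979 + 0.118314 = 0.4223

0.4223 bits


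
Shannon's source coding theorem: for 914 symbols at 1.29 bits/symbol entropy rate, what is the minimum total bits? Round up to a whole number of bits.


Minimum bits >= n * H = 914 * 1.29 = 1179.06, rounded up to a whole number of bits = 1180

1180 bits


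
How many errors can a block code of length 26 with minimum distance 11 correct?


Correction capability = floor((d-1)/2) = floor((11-1)/2) = 5

5 errors


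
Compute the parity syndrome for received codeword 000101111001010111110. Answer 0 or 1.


Syndrome = XOR of all bits = 0 XOR 0 XOR 0 XOR 1 XOR 0 XOR 1 XOR 1 XOR 1 XOR 1 XOR 0 XOR 0 XOR 1 XOR 0 XOR 1 XOR 0 XOR 1 XOR 1 XOR 1 XOR 1 XOR 1 XOR 0 = 0

0


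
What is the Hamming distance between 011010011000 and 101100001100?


Count differing positions: ^ ^ . ^ ^ . . ^ . ^ . . = 6 differences

6


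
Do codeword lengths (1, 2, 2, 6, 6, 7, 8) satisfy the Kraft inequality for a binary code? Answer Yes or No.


Kraft sum = sum(2^(-l_i)) = 1.043, need <= 1. Result: violated (a binary prefix-free code with these lengths cannot exist)

No


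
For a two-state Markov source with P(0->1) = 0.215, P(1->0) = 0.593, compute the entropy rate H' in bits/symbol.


Stationary distribution: pi_0 = p10/(p01+p10) = 0.7339, pi_1 = 0.2661. Entropy rate H' = pi_0*H(p01) + pi_1*H(p10) = 0.7339*0.7509 + 0.2661*0.9749 = 0.8105

0.8105 bits/symbol


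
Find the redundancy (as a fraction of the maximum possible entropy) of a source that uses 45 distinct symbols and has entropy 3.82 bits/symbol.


H_max = log2(K) = log2(45) = 5.4919 bits/symbol. Redundancy = 1 - H/H_max = 1 - 3.82/5.4919 = 1 - 0.6956 = 0.3044

0.3044


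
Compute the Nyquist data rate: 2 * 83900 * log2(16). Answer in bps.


Rate = 2 * B * log2(M) = 2 * 83900 * 4.0 = 671200.0

671200.0 bps


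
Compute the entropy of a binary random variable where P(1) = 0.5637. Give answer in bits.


H = -p*log2(p) - (1-p)*log2(1-p). -0.5637*log2(0.5637) = 0.466180; -0.4363*log2(0.4363) = 0.522080. H = 0.466180 + 0.522080 = 0.9883

0.9883 bits


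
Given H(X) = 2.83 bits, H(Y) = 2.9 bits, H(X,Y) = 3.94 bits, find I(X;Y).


I(X;Y) = H(X) + H(Y) - H(X,Y) = 2.83 + 2.9 - 3.94 = 1.79

1.79 bits


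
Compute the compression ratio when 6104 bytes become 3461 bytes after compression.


Ratio = original / compressed = 6104 / 3461 = 1.7637

1.7637


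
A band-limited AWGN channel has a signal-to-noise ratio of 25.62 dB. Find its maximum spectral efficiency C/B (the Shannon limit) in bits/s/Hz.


SNR_linear = 10^(25.62/10) = 364.7539; C/B = log2(1 + SNR_linear) = log2(1 + 364.7539) = 8.5147

8.5147 bits/s/Hz


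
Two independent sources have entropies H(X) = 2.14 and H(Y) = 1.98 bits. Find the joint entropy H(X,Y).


For independent variables, H(X,Y) = H(X) + H(Y) = 2.14 + 1.98 = 4.12

4.12 bits


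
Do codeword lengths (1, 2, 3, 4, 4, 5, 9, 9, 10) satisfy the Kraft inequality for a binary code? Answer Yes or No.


Kraft sum = sum(2^(-l_i)) = 1.0361, need <= 1. Result: violated (a binary prefix-free code with these lengths cannot exist)

No


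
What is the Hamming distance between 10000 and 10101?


Count differing positions: . . ^ . ^ = 2 differences

2


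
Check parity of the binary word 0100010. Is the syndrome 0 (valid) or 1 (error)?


Syndrome = XOR of all bits = 0 XOR 1 XOR 0 XOR 0 XOR 0 XOR 1 XOR 0 = 0

0


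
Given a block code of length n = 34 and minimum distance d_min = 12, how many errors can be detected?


Detection capability = d_min - 1 = 12 - 1 = 11

11 errors


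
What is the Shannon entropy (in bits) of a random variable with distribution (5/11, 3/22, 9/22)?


H = -sum(p_i * log2(p_i)). Terms: -(5/11)*log2(5/11) = 0.517047; -(3/22)*log2(3/22) = 0.391973; -(9/22)*log2(9/22) = 0.527525. H = 0.517047 + 0.391973 + 0.527525 = 1.4365

1.4365 bits


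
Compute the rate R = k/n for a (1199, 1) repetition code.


Rate = k/n = 1/1199

1/1199


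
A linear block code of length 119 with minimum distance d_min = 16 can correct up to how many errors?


Correction capability = floor((d-1)/2) = floor((16-1)/2) = 7

7 errors


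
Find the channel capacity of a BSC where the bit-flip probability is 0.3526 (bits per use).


H(p) = -p*log2(p) - (1-p)*log2(1-p) = -0.3526*log2(0.3526) - 0.6474*log2(0.6474) = 0.530274 + 0.406095 = 0.9364. C = 1 - H(p) = 1 - 0.9364 = 0.0636

0.0636 bits


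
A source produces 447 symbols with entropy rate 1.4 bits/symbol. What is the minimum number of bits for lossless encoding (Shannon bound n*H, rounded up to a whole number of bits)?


Minimum bits >= n * H = 447 * 1.4 = 625.8, rounded up to a whole number of bits = 626

626 bits


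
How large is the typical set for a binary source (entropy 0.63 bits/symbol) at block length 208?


log2|A_typical| = nH = 208 * 0.63 = 131.04, so |A_typical| ~ 2^131.04 = 2.799e+39

2.799e+39


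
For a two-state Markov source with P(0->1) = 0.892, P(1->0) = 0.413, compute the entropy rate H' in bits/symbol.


Stationary distribution: pi_0 = p10/(p01+p10) = 0.3165, pi_1 = 0.6835. Entropy rate H' = pi_0*H(p01) + pi_1*H(p10) = 0.3165*0.4939 + 0.6835*0.978 = 0.8248

0.8248 bits/symbol


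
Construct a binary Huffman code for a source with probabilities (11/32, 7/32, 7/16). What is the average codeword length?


Huffman construction (repeatedly merge the two least-probable nodes; each merge adds 1 bit to every symbol beneath it): 7/32 + 11/32 = 9/16; 7/16 + 9/16 = 1. Resulting codeword lengths (in the order the probabilities were given): (2, 2, 1). L_avg = sum(p_i * l_i) = 11/32*2 + 7/32*2 + 7/16*1 = 25/16 = 1.5625

1.5625 bits


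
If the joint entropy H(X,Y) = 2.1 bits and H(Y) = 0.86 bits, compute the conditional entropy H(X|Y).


H(X|Y) = H(X,Y) - H(Y) = 2.1 - 0.86 = 1.24

1.24 bits


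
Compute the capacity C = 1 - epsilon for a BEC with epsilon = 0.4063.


C = 1 - epsilon = 1 - 0.4063 = 0.5937

0.5937 bits


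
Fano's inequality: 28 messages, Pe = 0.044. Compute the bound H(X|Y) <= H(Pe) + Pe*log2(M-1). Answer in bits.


H(Pe) = -Pe*log2(Pe) - (1-Pe)*log2(1-Pe) = -0.044*log2(0.044) - 0.956*log2(0.956) = 0.198280 + 0.062061 = 0.2603. Pe*log2(M-1) = 0.044*log2(27) = 0.209215. Bound = H(Pe) + Pe*log2(M-1) = 0.198280 + 0.062061 + 0.209215 = 0.4696

0.4696 bits


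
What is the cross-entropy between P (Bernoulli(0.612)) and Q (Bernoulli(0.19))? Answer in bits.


H(P,Q) = -p*log2(q) - (1-p)*log2(1-q). -0.612*log2(0.19) = 1.466308; -0.388*log2(0.81) = 0.117954. H(P,Q) = 1.466308 + 0.117954 = 1.5843

1.5843 bits


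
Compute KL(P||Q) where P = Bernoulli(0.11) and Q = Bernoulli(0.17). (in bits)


KL = p*log2(p/q) + (1-p)*log2((1-p)/(1-q)) = 0.11*log2(0.11/0.17) + 0.89*log2(0.89/0.83) = 0.0205

0.0205 bits


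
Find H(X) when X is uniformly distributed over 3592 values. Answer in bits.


H = log2(n) = log2(3592) = 11.8106

11.8106 bits


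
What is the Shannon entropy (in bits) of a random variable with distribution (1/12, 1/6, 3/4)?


H = -sum(p_i * log2(p_i)). Terms: -(1/12)*log2(1/12) = 0.298747; -(1/6)*log2(1/6) = 0.430827; -(3/4)*log2(3/4) = 0.311278. H = 0.298747 + 0.430827 + 0.311278 = 1.0409

1.0409 bits


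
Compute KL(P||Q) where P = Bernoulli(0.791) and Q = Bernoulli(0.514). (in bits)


KL = p*log2(p/q) + (1-p)*log2((1-p)/(1-q)) = 0.791*log2(0.791/0.514) + 0.209*log2(0.209/0.486) = 0.2375

0.2375 bits


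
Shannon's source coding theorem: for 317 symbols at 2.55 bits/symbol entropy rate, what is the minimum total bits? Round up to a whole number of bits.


Minimum bits >= n * H = 317 * 2.55 = 808.35, rounded up to a whole number of bits = 809

809 bits


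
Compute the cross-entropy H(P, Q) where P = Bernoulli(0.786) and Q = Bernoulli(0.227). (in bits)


H(P,Q) = -p*log2(q) - (1-p)*log2(1-q). -0.786*log2(0.227) = 1.681439; -0.214*log2(0.773) = 0.079492. H(P,Q) = 1.681439 + 0.079492 = 1.7609

1.7609 bits


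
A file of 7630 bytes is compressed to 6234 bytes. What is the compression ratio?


Ratio = original / compressed = 7630 / 6234 = 1.2239

1.2239


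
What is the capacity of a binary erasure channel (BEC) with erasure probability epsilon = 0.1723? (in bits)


C = 1 - epsilon = 1 - 0.1723 = 0.8277

0.8277 bits


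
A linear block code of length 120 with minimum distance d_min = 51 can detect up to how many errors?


Detection capability = d_min - 1 = 51 - 1 = 50

50 errors


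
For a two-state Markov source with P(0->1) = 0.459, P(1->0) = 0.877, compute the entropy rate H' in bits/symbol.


Stationary distribution: pi_0 = p10/(p01+p10) = 0.6564, pi_1 = 0.3436. Entropy rate H' = pi_0*H(p01) + pi_1*H(p10) = 0.6564*0.9951 + 0.3436*0.5379 = 0.8381

0.8381 bits/symbol


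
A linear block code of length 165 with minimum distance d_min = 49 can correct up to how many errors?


Correction capability = floor((d-1)/2) = floor((49-1)/2) = 24

24 errors


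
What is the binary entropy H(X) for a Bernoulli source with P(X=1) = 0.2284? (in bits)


H = -p*log2(p) - (1-p)*log2(1-p). -0.2284*log2(0.2284) = 0.486575; -0.7716*log2(0.7716) = 0.288636. H = 0.486575 + 0.288636 = 0.7752

0.7752 bits


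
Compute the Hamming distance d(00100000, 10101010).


Count differing positions: ^ . . . ^ . ^ . = 3 differences

3


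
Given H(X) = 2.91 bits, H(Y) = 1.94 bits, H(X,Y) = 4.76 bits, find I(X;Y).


I(X;Y) = H(X) + H(Y) - H(X,Y) = 2.91 + 1.94 - 4.76 = 0.09

0.09 bits


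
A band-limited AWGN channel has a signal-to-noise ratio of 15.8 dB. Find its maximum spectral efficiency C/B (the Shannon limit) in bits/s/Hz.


SNR_linear = 10^(15.8/10) = 38.0189; C/B = log2(1 + SNR_linear) = log2(1 + 38.0189) = 5.2861

5.2861 bits/s/Hz


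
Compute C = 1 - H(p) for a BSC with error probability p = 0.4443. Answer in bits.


H(p) = -p*log2(p) - (1-p)*log2(1-p) = -0.4443*log2(0.4443) - 0.5557*log2(0.5557) = 0.520006 + 0.471023 = 0.991. C = 1 - H(p) = 1 - 0.991 = 0.009

0.009 bits


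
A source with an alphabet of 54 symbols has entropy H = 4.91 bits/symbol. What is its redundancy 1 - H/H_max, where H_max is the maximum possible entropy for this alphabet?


H_max = log2(K) = log2(54) = 5.7549 bits/symbol. Redundancy = 1 - H/H_max = 1 - 4.91/5.7549 = 1 - 0.8532 = 0.1468

0.1468


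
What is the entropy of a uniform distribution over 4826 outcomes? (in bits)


H = log2(n) = log2(4826) = 12.2366

12.2366 bits


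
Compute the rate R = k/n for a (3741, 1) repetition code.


Rate = k/n = 1/3741

1/3741


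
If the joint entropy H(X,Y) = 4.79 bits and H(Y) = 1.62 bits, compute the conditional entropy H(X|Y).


H(X|Y) = H(X,Y) - H(Y) = 4.79 - 1.62 = 3.17

3.17 bits


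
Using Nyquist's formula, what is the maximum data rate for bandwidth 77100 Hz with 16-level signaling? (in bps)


Rate = 2 * B * log2(M) = 2 * 77100 * 4.0 = 616800.0

616800.0 bps


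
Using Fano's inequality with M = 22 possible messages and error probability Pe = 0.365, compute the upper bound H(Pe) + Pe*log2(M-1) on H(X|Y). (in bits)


H(Pe) = -Pe*log2(Pe) - (1-Pe)*log2(1-Pe) = -0.365*log2(0.365) - 0.635*log2(0.635) = 0.530722 + 0.416034 = 0.9468. Pe*log2(M-1) = 0.365*log2(21) = 1.603196. Bound = H(Pe) + Pe*log2(M-1) = 0.530722 + 0.416034 + 1.603196 = 2.55

2.55 bits


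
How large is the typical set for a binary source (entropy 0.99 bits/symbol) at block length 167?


log2|A_typical| = nH = 167 * 0.99 = 165.33, so |A_typical| ~ 2^165.33 = 5.879e+49

5.879e+49


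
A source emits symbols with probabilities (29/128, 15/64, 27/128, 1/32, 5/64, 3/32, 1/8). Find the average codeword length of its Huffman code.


Huffman construction (repeatedly merge the two least-probable nodes; each merge adds 1 bit to every symbol beneath it): 1/32 + 5/64 = 7/64; 3/32 + 7/64 = 13/64; 1/8 + 13/64 = 21/64; 27/128 + 29/128 = 7/16; 15/64 + 21/64 = 9/16; 7/16 + 9/16 = 1. Resulting codeword lengths (in the order the probabilities were given): (2, 2, 2, 5, 5, 4, 3). L_avg = sum(p_i * l_i) = 29/128*2 + 15/64*2 + 27/128*2 + 1/32*5 + 5/64*5 + 3/32*4 + 1/8*3 = 169/64 = 2.6406

2.6406 bits


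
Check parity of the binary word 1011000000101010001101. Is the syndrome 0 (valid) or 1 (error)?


Syndrome = XOR of all bits = 1 XOR 0 XOR 1 XOR 1 XOR 0 XOR 0 XOR 0 XOR 0 XOR 0 XOR 0 XOR 1 XOR 0 XOR 1 XOR 0 XOR 1 XOR 0 XOR 0 XOR 0 XOR 1 XOR 1 XOR 0 XOR 1 = 1

1


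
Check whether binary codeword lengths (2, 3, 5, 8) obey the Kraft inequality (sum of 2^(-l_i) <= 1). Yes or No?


Kraft sum = sum(2^(-l_i)) = 0.4102, need <= 1. Result: satisfied (a binary prefix-free code with these lengths exists)

Yes


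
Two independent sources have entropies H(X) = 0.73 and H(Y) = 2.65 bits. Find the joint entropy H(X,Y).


For independent variables, H(X,Y) = H(X) + H(Y) = 0.73 + 2.65 = 3.38

3.38 bits


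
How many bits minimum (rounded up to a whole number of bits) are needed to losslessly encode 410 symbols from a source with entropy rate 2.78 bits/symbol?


Minimum bits >= n * H = 410 * 2.78 = 1139.8, rounded up to a whole number of bits = 1140

1140 bits


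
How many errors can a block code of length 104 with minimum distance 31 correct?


Correction capability = floor((d-1)/2) = floor((31-1)/2) = 15

15 errors


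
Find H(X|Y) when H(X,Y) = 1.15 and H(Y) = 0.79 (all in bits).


H(X|Y) = H(X,Y) - H(Y) = 1.15 - 0.79 = 0.36

0.36 bits


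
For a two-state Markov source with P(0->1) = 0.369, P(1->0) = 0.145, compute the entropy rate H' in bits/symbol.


Stationary distribution: pi_0 = p10/(p01+p10) = 0.2821, pi_1 = 0.7179. Entropy rate H' = pi_0*H(p01) + pi_1*H(p10) = 0.2821*0.9499 + 0.7179*0.5972 = 0.6967

0.6967 bits/symbol


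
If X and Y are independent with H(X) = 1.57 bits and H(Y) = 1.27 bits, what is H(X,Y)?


For independent variables, H(X,Y) = H(X) + H(Y) = 1.57 + 1.27 = 2.84

2.84 bits


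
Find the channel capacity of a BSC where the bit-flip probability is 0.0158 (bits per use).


H(p) = -p*log2(p) - (1-p)*log2(1-p) = -0.0158*log2(0.0158) - 0.9842*log2(0.9842) = 0.094546 + 0.022614 = 0.1172. C = 1 - H(p) = 1 - 0.1172 = 0.8828

0.8828 bits


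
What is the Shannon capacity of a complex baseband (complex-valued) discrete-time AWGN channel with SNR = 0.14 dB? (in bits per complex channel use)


SNR_linear = 10^(0.14/10) = 1.0328; C = log2(1 + SNR_linear) = log2(1 + 1.0328) = 1.0234

1.0234 bits/channel use


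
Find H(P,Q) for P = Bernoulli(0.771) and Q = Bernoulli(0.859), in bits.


H(P,Q) = -p*log2(q) - (1-p)*log2(1-q). -0.771*log2(0.859) = 0.169057; -0.229*log2(0.141) = 0.647207. H(P,Q) = 0.169057 + 0.647207 = 0.8163

0.8163 bits


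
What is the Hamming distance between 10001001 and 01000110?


Count differing positions: ^ ^ . . ^ ^ ^ ^ = 6 differences

6


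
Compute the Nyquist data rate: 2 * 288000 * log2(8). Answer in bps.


Rate = 2 * B * log2(M) = 2 * 288000 * 3.0 = 1728000.0

1728000.0 bps


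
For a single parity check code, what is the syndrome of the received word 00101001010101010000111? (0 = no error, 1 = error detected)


Syndrome = XOR of all bits = 0 XOR 0 XOR 1 XOR 0 XOR 1 XOR 0 XOR 0 XOR 1 XOR 0 XOR 1 XOR 0 XOR 1 XOR 0 XOR 1 XOR 0 XOR 1 XOR 0 XOR 0 XOR 0 XOR 0 XOR 1 XOR 1 XOR 1 = 0

0


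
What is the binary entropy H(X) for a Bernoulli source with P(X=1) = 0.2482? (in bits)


H = -p*log2(p) - (1-p)*log2(1-p). -0.2482*log2(0.2482) = 0.498987; -0.7518*log2(0.7518) = 0.309425. H = 0.498987 + 0.309425 = 0.8084

0.8084 bits


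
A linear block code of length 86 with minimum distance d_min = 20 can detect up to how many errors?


Detection capability = d_min - 1 = 20 - 1 = 19

19 errors


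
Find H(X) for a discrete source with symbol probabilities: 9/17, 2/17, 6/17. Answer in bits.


H = -sum(p_i * log2(p_i)). Terms: -(9/17)*log2(9/17) = 0.485755; -(2/17)*log2(2/17) = 0.363231; -(6/17)*log2(6/17) = 0.530294. H = 0.485755 + 0.363231 + 0.530294 = 1.3793

1.3793 bits


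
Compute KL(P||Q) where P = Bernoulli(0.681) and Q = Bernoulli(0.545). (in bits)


KL = p*log2(p/q) + (1-p)*log2((1-p)/(1-q)) = 0.681*log2(0.681/0.545) + 0.319*log2(0.319/0.455) = 0.0554

0.0554 bits


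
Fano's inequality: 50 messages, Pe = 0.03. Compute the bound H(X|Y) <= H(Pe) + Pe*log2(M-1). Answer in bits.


H(Pe) = -Pe*log2(Pe) - (1-Pe)*log2(1-Pe) = -0.03*log2(0.03) - 0.97*log2(0.97) = 0.151767 + 0.042625 = 0.1944. Pe*log2(M-1) = 0.03*log2(49) = 0.168441. Bound = H(Pe) + Pe*log2(M-1) = 0.151767 + 0.042625 + 0.168441 = 0.3628

0.3628 bits


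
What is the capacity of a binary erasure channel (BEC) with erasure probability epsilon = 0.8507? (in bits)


C = 1 - epsilon = 1 - 0.8507 = 0.1493

0.1493 bits


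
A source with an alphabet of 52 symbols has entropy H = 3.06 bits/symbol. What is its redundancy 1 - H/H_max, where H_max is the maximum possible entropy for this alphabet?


H_max = log2(K) = log2(52) = 5.7004 bits/symbol. Redundancy = 1 - H/H_max = 1 - 3.06/5.7004 = 1 - 0.5368 = 0.4632

0.4632


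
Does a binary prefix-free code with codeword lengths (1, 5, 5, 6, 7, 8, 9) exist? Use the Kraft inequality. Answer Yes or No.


Kraft sum = sum(2^(-l_i)) = 0.5918, need <= 1. Result: satisfied (a binary prefix-free code with these lengths exists)

Yes


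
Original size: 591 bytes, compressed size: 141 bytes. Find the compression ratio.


Ratio = original / compressed = 591 / 141 = 4.1915

4.1915


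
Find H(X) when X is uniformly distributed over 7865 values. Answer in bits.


H = log2(n) = log2(7865) = 12.9412

12.9412 bits


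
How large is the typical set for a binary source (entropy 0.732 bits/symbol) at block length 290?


log2|A_typical| = nH = 290 * 0.732 = 212.28, so |A_typical| ~ 2^212.28 = 7.992e+63

7.992e+63


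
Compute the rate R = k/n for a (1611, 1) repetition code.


Rate = k/n = 1/1611

1/1611


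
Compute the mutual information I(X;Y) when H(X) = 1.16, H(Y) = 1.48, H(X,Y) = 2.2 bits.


I(X;Y) = H(X) + H(Y) - H(X,Y) = 1.16 + 1.48 - 2.2 = 0.44

0.44 bits


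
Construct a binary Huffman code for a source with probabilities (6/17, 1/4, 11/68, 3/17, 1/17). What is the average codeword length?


Huffman construction (repeatedly merge the two least-probable nodes; each merge adds 1 bit to every symbol beneath it): 1/17 + 11/68 = 15/68; 3/17 + 15/68 = 27/68; 1/4 + 6/17 = 41/68; 27/68 + 41/68 = 1. Resulting codeword lengths (in the order the probabilities were given): (2, 2, 3, 2, 3). L_avg = sum(p_i * l_i) = 6/17*2 + 1/4*2 + 11/68*3 + 3/17*2 + 1/17*3 = 151/68 = 2.2206

2.2206 bits


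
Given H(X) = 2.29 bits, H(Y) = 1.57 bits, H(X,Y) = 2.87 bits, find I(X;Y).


I(X;Y) = H(X) + H(Y) - H(X,Y) = 2.29 + 1.57 - 2.87 = 0.99

0.99 bits


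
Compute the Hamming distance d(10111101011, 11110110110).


Count differing positions: . ^ . . ^ . ^ ^ ^ . ^ = 6 differences

6


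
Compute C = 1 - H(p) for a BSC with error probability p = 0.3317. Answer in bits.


H(p) = -p*log2(p) - (1-p)*log2(1-p) = -0.3317*log2(0.3317) - 0.6683*log2(0.6683) = 0.528083 + 0.388571 = 0.9167. C = 1 - H(p) = 1 - 0.9167 = 0.0833

0.0833 bits


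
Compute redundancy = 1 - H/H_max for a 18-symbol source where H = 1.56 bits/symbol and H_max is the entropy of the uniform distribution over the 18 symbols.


H_max = log2(K) = log2(18) = 4.1699 bits/symbol. Redundancy = 1 - H/H_max = 1 - 1.56/4.1699 = 1 - 0.3741 = 0.6259

0.6259


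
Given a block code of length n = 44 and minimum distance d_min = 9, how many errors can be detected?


Detection capability = d_min - 1 = 9 - 1 = 8

8 errors


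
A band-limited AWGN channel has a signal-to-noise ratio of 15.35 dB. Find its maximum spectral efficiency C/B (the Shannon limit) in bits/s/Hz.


SNR_linear = 10^(15.35/10) = 34.2768; C/B = log2(1 + SNR_linear) = log2(1 + 34.2768) = 5.1406

5.1406 bits/s/Hz


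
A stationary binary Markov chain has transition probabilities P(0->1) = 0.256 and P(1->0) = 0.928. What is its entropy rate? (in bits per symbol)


Stationary distribution: pi_0 = p10/(p01+p10) = 0.7838, pi_1 = 0.2162. Entropy rate H' = pi_0*H(p01) + pi_1*H(p10) = 0.7838*0.8207 + 0.2162*0.3733 = 0.7239

0.7239 bits/symbol


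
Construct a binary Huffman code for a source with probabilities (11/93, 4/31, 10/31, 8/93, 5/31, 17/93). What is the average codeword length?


Huffman construction (repeatedly merge the two least-probable nodes; each merge adds 1 bit to every symbol beneath it): 8/93 + 11/93 = 19/93; 4/31 + 5/31 = 9/31; 17/93 + 19/93 = 12/31; 9/31 + 10/31 = 19/31; 12/31 + 19/31 = 1. Resulting codeword lengths (in the order the probabilities were given): (3, 3, 2, 3, 3, 2). L_avg = sum(p_i * l_i) = 11/93*3 + 4/31*3 + 10/31*2 + 8/93*3 + 5/31*3 + 17/93*2 = 232/93 = 2.4946

2.4946 bits


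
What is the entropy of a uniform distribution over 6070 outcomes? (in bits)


H = log2(n) = log2(6070) = 12.5675

12.5675 bits


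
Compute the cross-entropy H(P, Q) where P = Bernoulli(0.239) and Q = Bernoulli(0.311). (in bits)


H(P,Q) = -p*log2(q) - (1-p)*log2(1-q). -0.239*log2(0.311) = 0.402718; -0.761*log2(0.689) = 0.408980. H(P,Q) = 0.402718 + 0.408980 = 0.8117

0.8117 bits


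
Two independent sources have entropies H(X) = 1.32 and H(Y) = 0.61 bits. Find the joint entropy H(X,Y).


For independent variables, H(X,Y) = H(X) + H(Y) = 1.32 + 0.61 = 1.93

1.93 bits


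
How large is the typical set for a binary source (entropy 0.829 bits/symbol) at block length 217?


log2|A_typical| = nH = 217 * 0.829 = 179.893, so |A_typical| ~ 2^179.893 = 1.423e+54

1.423e+54


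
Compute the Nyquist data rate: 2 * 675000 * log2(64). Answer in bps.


Rate = 2 * B * log2(M) = 2 * 675000 * 6.0 = 8100000.0

8100000.0 bps


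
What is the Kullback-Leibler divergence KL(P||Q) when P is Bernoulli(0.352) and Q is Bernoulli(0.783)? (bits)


KL = p*log2(p/q) + (1-p)*log2((1-p)/(1-q)) = 0.352*log2(0.352/0.783) + 0.648*log2(0.648/0.217) = 0.6167

0.6167 bits


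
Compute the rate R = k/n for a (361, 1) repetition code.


Rate = k/n = 1/361

1/361


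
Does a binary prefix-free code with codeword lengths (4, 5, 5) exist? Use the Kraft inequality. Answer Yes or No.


Kraft sum = sum(2^(-l_i)) = 0.125, need <= 1. Result: satisfied (a binary prefix-free code with these lengths exists)

Yes


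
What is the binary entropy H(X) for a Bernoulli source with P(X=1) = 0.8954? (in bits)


H = -p*log2(p) - (1-p)*log2(1-p). -0.8954*log2(0.8954) = 0.142723; -0.1046*log2(0.1046) = 0.340687. H = 0.142723 + 0.340687 = 0.4834

0.4834 bits


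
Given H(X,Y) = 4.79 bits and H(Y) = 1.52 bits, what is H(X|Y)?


H(X|Y) = H(X,Y) - H(Y) = 4.79 - 1.52 = 3.27

3.27 bits


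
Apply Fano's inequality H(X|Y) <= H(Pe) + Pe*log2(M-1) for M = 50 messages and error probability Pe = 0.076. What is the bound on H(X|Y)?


H(Pe) = -Pe*log2(Pe) - (1-Pe)*log2(1-Pe) = -0.076*log2(0.076) - 0.924*log2(0.924) = 0.282557 + 0.105369 = 0.3879. Pe*log2(M-1) = 0.076*log2(49) = 0.426718. Bound = H(Pe) + Pe*log2(M-1) = 0.282557 + 0.105369 + 0.426718 = 0.8146

0.8146 bits


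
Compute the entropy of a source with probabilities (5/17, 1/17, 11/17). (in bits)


H = -sum(p_i * log2(p_i)). Terms: -(5/17)*log2(5/17) = 0.519275; -(1/17)*log2(1/17) = 0.240439; -(11/17)*log2(11/17) = 0.406373. H = 0.519275 + 0.240439 + 0.406373 = 1.1661

1.1661 bits


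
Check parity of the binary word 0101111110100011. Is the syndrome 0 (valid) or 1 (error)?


Syndrome = XOR of all bits = 0 XOR 1 XOR 0 XOR 1 XOR 1 XOR 1 XOR 1 XOR 1 XOR 1 XOR 0 XOR 1 XOR 0 XOR 0 XOR 0 XOR 1 XOR 1 = 0

0


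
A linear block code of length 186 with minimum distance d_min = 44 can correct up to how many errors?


Correction capability = floor((d-1)/2) = floor((44-1)/2) = 21

21 errors


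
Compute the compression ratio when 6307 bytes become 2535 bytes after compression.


Ratio = original / compressed = 6307 / 2535 = 2.488

2.488


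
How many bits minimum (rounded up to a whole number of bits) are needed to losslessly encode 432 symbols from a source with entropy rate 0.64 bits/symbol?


Minimum bits >= n * H = 432 * 0.64 = 276.48, rounded up to a whole number of bits = 277

277 bits


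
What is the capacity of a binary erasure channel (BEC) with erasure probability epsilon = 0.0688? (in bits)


C = 1 - epsilon = 1 - 0.0688 = 0.9312

0.9312 bits


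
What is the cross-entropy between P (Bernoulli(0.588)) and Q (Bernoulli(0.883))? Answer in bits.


H(P,Q) = -p*log2(q) - (1-p)*log2(1-q). -0.588*log2(0.883) = 0.105555; -0.412*log2(0.117) = 1.275313. H(P,Q) = 0.105555 + 1.275313 = 1.3809

1.3809 bits


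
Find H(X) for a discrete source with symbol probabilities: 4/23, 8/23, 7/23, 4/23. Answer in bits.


H = -sum(p_i * log2(p_i)). Terms: -(4/23)*log2(4/23) = 0.438880; -(8/23)*log2(8/23) = 0.529935; -(7/23)*log2(7/23) = 0.522324; -(4/23)*log2(4/23) = 0.438880. H = 0.438880 + 0.529935 + 0.522324 + 0.438880 = 1.93

1.93 bits


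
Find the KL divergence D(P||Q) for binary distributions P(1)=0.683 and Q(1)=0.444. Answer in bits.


KL = p*log2(p/q) + (1-p)*log2((1-p)/(1-q)) = 0.683*log2(0.683/0.444) + 0.317*log2(0.317/0.556) = 0.1674

0.1674 bits


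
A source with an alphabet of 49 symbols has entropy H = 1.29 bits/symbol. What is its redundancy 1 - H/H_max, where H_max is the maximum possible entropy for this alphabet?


H_max = log2(K) = log2(49) = 5.6147 bits/symbol. Redundancy = 1 - H/H_max = 1 - 1.29/5.6147 = 1 - 0.2298 = 0.7702

0.7702


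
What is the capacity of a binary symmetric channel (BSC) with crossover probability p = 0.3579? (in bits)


H(p) = -p*log2(p) - (1-p)*log2(1-p) = -0.3579*log2(0.3579) - 0.6421*log2(0.6421) = 0.530541 + 0.410385 = 0.9409. C = 1 - H(p) = 1 - 0.9409 = 0.0591

0.0591 bits


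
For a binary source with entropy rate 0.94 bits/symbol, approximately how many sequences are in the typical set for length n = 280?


log2|A_typical| = nH = 280 * 0.94 = 263.2, so |A_typical| ~ 2^263.2 = 1.703e+79

1.703e+79


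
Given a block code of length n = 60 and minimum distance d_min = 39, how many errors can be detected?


Detection capability = d_min - 1 = 39 - 1 = 38

38 errors


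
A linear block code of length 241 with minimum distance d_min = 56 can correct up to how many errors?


Correction capability = floor((d-1)/2) = floor((56-1)/2) = 27

27 errors


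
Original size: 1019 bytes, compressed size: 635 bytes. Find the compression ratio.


Ratio = original / compressed = 1019 / 635 = 1.6047

1.6047


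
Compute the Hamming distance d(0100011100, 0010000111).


Count differing positions: . ^ ^ . . ^ ^ . ^ ^ = 6 differences

6


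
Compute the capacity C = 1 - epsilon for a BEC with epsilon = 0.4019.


C = 1 - epsilon = 1 - 0.4019 = 0.5981

0.5981 bits


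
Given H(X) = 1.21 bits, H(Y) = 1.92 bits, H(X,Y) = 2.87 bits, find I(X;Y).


I(X;Y) = H(X) + H(Y) - H(X,Y) = 1.21 + 1.92 - 2.87 = 0.26

0.26 bits


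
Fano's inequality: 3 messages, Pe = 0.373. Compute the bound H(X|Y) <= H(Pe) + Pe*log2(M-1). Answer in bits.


H(Pe) = -Pe*log2(Pe) - (1-Pe)*log2(1-Pe) = -0.373*log2(0.373) - 0.627*log2(0.627) = 0.530687 + 0.422261 = 0.9529. Pe*log2(M-1) = 0.373*log2(2) = 0.373000. Bound = H(Pe) + Pe*log2(M-1) = 0.530687 + 0.422261 + 0.373000 = 1.3259

1.3259 bits


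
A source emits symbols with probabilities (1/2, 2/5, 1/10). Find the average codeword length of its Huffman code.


Huffman construction (repeatedly merge the two least-probable nodes; each merge adds 1 bit to every symbol beneath it): 1/10 + 2/5 = 1/2; 1/2 + 1/2 = 1. Resulting codeword lengths (in the order the probabilities were given): (1, 2, 2). L_avg = sum(p_i * l_i) = 1/2*1 + 2/5*2 + 1/10*2 = 3/2 = 1.5

1.5 bits


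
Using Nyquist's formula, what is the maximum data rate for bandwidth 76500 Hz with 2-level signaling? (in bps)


Rate = 2 * B * log2(M) = 2 * 76500 * 1.0 = 153000.0

153000.0 bps


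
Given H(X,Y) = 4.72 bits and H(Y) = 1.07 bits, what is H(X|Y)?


H(X|Y) = H(X,Y) - H(Y) = 4.72 - 1.07 = 3.65

3.65 bits


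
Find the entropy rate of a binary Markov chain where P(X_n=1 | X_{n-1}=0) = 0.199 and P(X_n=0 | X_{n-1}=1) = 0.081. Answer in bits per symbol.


Stationary distribution: pi_0 = p10/(p01+p10) = 0.2893, pi_1 = 0.7107. Entropy rate H' = pi_0*H(p01) + pi_1*H(p10) = 0.2893*0.7199 + 0.7107*0.4057 = 0.4966

0.4966 bits/symbol


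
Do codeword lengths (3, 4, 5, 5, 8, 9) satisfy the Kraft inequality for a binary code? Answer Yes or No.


Kraft sum = sum(2^(-l_i)) = 0.2559, need <= 1. Result: satisfied (a binary prefix-free code with these lengths exists)

Yes


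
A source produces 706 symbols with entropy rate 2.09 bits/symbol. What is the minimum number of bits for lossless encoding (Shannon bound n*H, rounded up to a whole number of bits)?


Minimum bits >= n * H = 706 * 2.09 = 1475.54, rounded up to a whole number of bits = 1476

1476 bits


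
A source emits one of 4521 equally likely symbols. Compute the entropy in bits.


H = log2(n) = log2(4521) = 12.1424

12.1424 bits


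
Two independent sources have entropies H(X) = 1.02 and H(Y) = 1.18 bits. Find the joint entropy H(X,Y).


For independent variables, H(X,Y) = H(X) + H(Y) = 1.02 + 1.18 = 2.2

2.2 bits


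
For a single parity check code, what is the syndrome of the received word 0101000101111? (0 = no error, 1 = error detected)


Syndrome = XOR of all bits = 0 XOR 1 XOR 0 XOR 1 XOR 0 XOR 0 XOR 0 XOR 1 XOR 0 XOR 1 XOR 1 XOR 1 XOR 1 = 1

1


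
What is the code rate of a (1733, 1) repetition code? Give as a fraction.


Rate = k/n = 1/1733

1/1733


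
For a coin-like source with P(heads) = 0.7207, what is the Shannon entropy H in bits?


H = -p*log2(p) - (1-p)*log2(1-p). -0.7207*log2(0.7207) = 0.340552; -0.2793*log2(0.2793) = 0.513943. H = 0.340552 + 0.513943 = 0.8545

0.8545 bits


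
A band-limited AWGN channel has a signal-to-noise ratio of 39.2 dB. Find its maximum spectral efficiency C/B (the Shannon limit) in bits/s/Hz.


SNR_linear = 10^(39.2/10) = 8317.6377; C/B = log2(1 + SNR_linear) = log2(1 + 8317.6377) = 13.0221

13.0221 bits/s/Hz


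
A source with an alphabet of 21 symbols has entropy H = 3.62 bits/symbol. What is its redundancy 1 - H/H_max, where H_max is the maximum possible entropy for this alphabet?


H_max = log2(K) = log2(21) = 4.3923 bits/symbol. Redundancy = 1 - H/H_max = 1 - 3.62/4.3923 = 1 - 0.8242 = 0.1758

0.1758


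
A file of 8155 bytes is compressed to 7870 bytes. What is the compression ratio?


Ratio = original / compressed = 8155 / 7870 = 1.0362

1.0362


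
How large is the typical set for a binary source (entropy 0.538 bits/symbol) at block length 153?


log2|A_typical| = nH = 153 * 0.538 = 82.314, so |A_typical| ~ 2^82.314 = 6.012e+24

6.012e+24


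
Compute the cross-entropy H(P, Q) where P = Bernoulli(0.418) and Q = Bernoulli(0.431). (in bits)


H(P,Q) = -p*log2(q) - (1-p)*log2(1-q). -0.418*log2(0.431) = 0.507552; -0.582*log2(0.569) = 0.473457. H(P,Q) = 0.507552 + 0.473457 = 0.981

0.981 bits


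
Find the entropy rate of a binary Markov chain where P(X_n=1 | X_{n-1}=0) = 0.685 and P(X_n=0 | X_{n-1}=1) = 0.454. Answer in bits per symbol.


Stationary distribution: pi_0 = p10/(p01+p10) = 0.3986, pi_1 = 0.6014. Entropy rate H' = pi_0*H(p01) + pi_1*H(p10) = 0.3986*0.8989 + 0.6014*0.9939 = 0.956

0.956 bits/symbol


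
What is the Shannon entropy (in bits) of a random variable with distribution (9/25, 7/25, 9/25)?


H = -sum(p_i * log2(p_i)). Terms: -(9/25)*log2(9/25) = 0.530615; -(7/25)*log2(7/25) = 0.514220; -(9/25)*log2(9/25) = 0.530615. H = 0.530615 + 0.514220 + 0.530615 = 1.5755

1.5755 bits


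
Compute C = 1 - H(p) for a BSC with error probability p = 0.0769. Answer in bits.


H(p) = -p*log2(p) - (1-p)*log2(1-p) = -0.0769*log2(0.0769) - 0.9231*log2(0.9231) = 0.284597 + 0.106564 = 0.3912. C = 1 - H(p) = 1 - 0.3912 = 0.6088

0.6088 bits


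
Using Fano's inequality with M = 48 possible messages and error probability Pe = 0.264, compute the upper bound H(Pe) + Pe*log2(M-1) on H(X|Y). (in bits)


H(Pe) = -Pe*log2(Pe) - (1-Pe)*log2(1-Pe) = -0.264*log2(0.264) - 0.736*log2(0.736) = 0.507247 + 0.325476 = 0.8327. Pe*log2(M-1) = 0.264*log2(47) = 1.466411. Bound = H(Pe) + Pe*log2(M-1) = 0.507247 + 0.325476 + 1.466411 = 2.2991

2.2991 bits


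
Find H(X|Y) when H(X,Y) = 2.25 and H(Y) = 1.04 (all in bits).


H(X|Y) = H(X,Y) - H(Y) = 2.25 - 1.04 = 1.21

1.21 bits


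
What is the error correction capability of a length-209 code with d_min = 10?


Correction capability = floor((d-1)/2) = floor((10-1)/2) = 4

4 errors


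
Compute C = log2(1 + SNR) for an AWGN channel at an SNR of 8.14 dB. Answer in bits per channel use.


SNR_linear = 10^(8.14/10) = 6.5163; C = log2(1 + SNR_linear) = log2(1 + 6.5163) = 2.91

2.91 bits/channel use


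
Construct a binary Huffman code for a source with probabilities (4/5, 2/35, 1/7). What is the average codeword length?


Huffman construction (repeatedly merge the two least-probable nodes; each merge adds 1 bit to every symbol beneath it): 2/35 + 1/7 = 1/5; 1/5 + 4/5 = 1. Resulting codeword lengths (in the order the probabilities were given): (1, 2, 2). L_avg = sum(p_i * l_i) = 4/5*1 + 2/35*2 + 1/7*2 = 6/5 = 1.2

1.2 bits


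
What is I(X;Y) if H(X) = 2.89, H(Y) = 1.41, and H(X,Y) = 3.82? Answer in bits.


I(X;Y) = H(X) + H(Y) - H(X,Y) = 2.89 + 1.41 - 3.82 = 0.48

0.48 bits


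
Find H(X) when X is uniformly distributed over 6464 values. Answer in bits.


H = log2(n) = log2(6464) = 12.6582

12.6582 bits


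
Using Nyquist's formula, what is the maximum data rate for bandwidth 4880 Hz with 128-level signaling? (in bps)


Rate = 2 * B * log2(M) = 2 * 4880 * 7.0 = 68320.0

68320.0 bps


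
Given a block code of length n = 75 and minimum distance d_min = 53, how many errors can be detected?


Detection capability = d_min - 1 = 53 - 1 = 52

52 errors


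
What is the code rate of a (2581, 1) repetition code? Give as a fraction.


Rate = k/n = 1/2581

1/2581


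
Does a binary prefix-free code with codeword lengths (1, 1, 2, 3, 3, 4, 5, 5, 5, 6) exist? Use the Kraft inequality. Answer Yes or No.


Kraft sum = sum(2^(-l_i)) = 1.6719, need <= 1. Result: violated (a binary prefix-free code with these lengths cannot exist)

No


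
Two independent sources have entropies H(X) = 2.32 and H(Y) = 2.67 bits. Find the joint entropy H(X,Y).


For independent variables, H(X,Y) = H(X) + H(Y) = 2.32 + 2.67 = 4.99

4.99 bits


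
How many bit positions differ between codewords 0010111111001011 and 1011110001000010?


Count differing positions: ^ . . ^ . . ^ ^ ^ . . . ^ . . ^ = 7 differences

7


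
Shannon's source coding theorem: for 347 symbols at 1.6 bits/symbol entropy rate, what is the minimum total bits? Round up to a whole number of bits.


Minimum bits >= n * H = 347 * 1.6 = 555.2, rounded up to a whole number of bits = 556

556 bits


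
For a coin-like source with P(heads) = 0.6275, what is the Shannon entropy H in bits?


H = -p*log2(p) - (1-p)*log2(1-p). -0.6275*log2(0.6275) = 0.421876; -0.3725*log2(0.3725) = 0.530696. H = 0.421876 + 0.530696 = 0.9526

0.9526 bits


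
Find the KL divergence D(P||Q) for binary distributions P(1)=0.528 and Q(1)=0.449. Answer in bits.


KL = p*log2(p/q) + (1-p)*log2((1-p)/(1-q)) = 0.528*log2(0.528/0.449) + 0.472*log2(0.472/0.551) = 0.0181

0.0181 bits


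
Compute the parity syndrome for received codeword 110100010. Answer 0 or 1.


Syndrome = XOR of all bits = 1 XOR 1 XOR 0 XOR 1 XOR 0 XOR 0 XOR 0 XOR 1 XOR 0 = 0

0


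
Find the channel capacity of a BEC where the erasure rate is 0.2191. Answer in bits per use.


C = 1 - epsilon = 1 - 0.2191 = 0.7809

0.7809 bits


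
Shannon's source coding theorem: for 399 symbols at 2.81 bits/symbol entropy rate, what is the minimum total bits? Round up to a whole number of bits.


Minimum bits >= n * H = 399 * 2.81 = 1121.19, rounded up to a whole number of bits = 1122

1122 bits


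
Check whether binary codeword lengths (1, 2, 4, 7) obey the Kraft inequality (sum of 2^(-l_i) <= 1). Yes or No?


Kraft sum = sum(2^(-l_i)) = 0.8203, need <= 1. Result: satisfied (a binary prefix-free code with these lengths exists)

Yes


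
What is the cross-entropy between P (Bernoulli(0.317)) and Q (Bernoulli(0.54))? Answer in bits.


H(P,Q) = -p*log2(q) - (1-p)*log2(1-q). -0.317*log2(0.54) = 0.281803; -0.683*log2(0.46) = 0.765161. H(P,Q) = 0.281803 + 0.765161 = 1.047

1.047 bits


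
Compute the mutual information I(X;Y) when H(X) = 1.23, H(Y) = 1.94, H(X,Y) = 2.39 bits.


I(X;Y) = H(X) + H(Y) - H(X,Y) = 1.23 + 1.94 - 2.39 = 0.78

0.78 bits


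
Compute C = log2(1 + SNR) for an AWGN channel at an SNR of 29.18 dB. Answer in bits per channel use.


SNR_linear = 10^(29.18/10) = 827.9422; C = log2(1 + SNR_linear) = log2(1 + 827.9422) = 9.6951

9.6951 bits/channel use


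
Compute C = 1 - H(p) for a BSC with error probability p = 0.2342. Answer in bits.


H(p) = -p*log2(p) - (1-p)*log2(1-p) = -0.2342*log2(0.2342) - 0.7658*log2(0.7658) = 0.490459 + 0.294803 = 0.7853. C = 1 - H(p) = 1 - 0.7853 = 0.2147

0.2147 bits


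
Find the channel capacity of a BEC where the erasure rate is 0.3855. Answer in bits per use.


C = 1 - epsilon = 1 - 0.3855 = 0.6145

0.6145 bits


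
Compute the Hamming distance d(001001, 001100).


Count differing positions: . . . ^ . ^ = 2 differences

2


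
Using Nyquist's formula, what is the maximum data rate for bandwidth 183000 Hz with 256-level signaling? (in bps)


Rate = 2 * B * log2(M) = 2 * 183000 * 8.0 = 2928000.0

2928000.0 bps
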